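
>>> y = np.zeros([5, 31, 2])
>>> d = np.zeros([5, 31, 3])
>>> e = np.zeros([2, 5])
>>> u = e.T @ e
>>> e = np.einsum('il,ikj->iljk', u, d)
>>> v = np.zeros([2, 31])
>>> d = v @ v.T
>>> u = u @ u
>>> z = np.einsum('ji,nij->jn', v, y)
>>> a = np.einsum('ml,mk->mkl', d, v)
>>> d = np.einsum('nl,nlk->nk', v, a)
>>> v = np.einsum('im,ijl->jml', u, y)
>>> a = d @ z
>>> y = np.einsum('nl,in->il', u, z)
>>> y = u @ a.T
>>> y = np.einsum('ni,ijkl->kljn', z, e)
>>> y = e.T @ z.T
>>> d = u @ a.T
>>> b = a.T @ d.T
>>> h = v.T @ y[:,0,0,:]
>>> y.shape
(31, 3, 5, 2)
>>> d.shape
(5, 2)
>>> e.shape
(5, 5, 3, 31)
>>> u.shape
(5, 5)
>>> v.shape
(31, 5, 2)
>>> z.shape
(2, 5)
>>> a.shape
(2, 5)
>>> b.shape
(5, 5)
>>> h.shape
(2, 5, 2)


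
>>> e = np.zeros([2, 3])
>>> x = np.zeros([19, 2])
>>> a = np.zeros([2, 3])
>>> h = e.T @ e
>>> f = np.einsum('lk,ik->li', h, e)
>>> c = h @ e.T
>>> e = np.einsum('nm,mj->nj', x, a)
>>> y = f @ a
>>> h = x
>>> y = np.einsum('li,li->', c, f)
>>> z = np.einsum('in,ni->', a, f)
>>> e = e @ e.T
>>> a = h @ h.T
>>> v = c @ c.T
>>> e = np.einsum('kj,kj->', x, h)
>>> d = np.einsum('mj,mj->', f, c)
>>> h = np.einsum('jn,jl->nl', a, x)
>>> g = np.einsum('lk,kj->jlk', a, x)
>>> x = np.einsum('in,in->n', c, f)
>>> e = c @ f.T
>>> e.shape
(3, 3)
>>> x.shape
(2,)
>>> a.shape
(19, 19)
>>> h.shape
(19, 2)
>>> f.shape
(3, 2)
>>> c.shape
(3, 2)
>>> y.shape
()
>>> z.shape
()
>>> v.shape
(3, 3)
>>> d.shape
()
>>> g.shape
(2, 19, 19)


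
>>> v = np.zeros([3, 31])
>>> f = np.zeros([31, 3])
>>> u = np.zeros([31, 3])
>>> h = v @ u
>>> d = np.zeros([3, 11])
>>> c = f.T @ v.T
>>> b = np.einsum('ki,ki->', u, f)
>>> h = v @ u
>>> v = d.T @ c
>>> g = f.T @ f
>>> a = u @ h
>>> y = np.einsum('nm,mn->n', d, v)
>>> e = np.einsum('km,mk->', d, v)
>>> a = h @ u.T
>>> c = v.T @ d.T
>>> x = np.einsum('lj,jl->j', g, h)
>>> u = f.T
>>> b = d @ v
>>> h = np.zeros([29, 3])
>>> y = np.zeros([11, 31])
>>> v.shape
(11, 3)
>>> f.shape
(31, 3)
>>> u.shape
(3, 31)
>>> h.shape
(29, 3)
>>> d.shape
(3, 11)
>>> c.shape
(3, 3)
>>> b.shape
(3, 3)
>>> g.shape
(3, 3)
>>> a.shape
(3, 31)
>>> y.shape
(11, 31)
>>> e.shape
()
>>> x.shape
(3,)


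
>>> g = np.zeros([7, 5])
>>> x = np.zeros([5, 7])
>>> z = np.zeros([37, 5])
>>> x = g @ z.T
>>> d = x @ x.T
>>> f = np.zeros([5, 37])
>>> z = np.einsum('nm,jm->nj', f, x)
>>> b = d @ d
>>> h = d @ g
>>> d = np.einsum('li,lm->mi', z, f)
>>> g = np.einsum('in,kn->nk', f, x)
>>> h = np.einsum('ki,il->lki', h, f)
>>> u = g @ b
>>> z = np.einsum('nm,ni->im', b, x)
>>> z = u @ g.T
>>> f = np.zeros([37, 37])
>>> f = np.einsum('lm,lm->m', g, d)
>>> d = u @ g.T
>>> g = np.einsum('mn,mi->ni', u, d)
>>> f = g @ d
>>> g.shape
(7, 37)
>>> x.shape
(7, 37)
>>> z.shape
(37, 37)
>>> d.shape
(37, 37)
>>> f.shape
(7, 37)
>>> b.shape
(7, 7)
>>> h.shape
(37, 7, 5)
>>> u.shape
(37, 7)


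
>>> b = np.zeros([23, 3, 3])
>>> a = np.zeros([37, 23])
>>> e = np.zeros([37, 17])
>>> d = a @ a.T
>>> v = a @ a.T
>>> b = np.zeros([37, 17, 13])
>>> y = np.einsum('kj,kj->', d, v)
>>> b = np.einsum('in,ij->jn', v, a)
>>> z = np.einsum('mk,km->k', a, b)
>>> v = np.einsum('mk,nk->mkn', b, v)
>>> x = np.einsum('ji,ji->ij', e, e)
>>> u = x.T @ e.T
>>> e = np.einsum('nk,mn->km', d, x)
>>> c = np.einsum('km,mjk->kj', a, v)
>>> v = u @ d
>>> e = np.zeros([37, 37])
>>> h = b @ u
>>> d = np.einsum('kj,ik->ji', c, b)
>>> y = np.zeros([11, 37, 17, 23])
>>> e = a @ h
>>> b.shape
(23, 37)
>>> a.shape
(37, 23)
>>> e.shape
(37, 37)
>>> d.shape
(37, 23)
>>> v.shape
(37, 37)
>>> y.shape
(11, 37, 17, 23)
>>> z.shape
(23,)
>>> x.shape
(17, 37)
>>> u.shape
(37, 37)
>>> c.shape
(37, 37)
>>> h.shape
(23, 37)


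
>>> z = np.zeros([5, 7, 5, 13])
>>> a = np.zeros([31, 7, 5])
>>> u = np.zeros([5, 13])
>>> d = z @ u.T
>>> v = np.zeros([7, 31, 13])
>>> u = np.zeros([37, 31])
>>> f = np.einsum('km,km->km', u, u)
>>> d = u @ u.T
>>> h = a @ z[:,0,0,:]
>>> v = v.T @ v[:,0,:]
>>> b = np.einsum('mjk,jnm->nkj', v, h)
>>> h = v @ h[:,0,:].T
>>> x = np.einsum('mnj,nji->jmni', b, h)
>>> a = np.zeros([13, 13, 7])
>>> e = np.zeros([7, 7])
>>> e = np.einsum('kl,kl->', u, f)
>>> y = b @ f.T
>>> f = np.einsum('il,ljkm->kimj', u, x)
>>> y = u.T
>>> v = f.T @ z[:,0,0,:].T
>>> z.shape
(5, 7, 5, 13)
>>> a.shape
(13, 13, 7)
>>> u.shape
(37, 31)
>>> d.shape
(37, 37)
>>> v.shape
(7, 31, 37, 5)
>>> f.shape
(13, 37, 31, 7)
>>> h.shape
(13, 31, 31)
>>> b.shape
(7, 13, 31)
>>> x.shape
(31, 7, 13, 31)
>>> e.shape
()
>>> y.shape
(31, 37)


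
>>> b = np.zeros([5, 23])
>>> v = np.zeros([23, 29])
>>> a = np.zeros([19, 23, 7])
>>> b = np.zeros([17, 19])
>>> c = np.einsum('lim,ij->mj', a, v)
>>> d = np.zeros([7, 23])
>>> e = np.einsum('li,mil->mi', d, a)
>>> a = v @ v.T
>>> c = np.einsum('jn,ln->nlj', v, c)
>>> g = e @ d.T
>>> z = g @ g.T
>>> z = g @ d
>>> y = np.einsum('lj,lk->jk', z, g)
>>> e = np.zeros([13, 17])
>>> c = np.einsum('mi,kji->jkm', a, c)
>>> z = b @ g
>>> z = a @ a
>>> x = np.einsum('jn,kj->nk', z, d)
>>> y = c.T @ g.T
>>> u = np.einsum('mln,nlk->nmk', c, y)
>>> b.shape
(17, 19)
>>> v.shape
(23, 29)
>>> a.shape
(23, 23)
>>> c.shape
(7, 29, 23)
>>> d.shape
(7, 23)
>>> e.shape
(13, 17)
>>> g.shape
(19, 7)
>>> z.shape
(23, 23)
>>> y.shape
(23, 29, 19)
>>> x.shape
(23, 7)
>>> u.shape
(23, 7, 19)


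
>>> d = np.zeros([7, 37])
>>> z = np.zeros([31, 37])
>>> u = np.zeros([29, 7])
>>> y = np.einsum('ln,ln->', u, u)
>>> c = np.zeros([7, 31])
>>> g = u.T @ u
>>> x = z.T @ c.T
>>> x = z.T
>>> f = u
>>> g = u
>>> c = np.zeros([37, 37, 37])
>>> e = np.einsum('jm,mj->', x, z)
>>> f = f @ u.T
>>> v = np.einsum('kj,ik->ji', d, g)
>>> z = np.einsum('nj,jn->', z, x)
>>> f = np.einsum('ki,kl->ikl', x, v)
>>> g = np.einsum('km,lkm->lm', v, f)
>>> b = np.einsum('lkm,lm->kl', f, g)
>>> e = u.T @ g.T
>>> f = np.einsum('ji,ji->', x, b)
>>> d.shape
(7, 37)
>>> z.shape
()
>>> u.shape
(29, 7)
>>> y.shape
()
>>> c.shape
(37, 37, 37)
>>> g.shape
(31, 29)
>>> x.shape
(37, 31)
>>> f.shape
()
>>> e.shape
(7, 31)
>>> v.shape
(37, 29)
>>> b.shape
(37, 31)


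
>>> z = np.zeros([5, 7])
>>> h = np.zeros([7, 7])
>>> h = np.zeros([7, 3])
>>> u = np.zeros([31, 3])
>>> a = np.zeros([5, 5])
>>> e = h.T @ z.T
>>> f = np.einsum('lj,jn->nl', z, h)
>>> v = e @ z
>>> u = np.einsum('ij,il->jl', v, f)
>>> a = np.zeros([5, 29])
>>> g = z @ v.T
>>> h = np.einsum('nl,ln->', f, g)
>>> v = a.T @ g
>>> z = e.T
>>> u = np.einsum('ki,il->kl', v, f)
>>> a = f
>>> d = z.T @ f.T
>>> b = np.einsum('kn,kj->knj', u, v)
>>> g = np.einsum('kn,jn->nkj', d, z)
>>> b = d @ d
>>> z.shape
(5, 3)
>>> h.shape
()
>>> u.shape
(29, 5)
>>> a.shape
(3, 5)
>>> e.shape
(3, 5)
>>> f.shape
(3, 5)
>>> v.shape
(29, 3)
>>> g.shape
(3, 3, 5)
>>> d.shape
(3, 3)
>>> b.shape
(3, 3)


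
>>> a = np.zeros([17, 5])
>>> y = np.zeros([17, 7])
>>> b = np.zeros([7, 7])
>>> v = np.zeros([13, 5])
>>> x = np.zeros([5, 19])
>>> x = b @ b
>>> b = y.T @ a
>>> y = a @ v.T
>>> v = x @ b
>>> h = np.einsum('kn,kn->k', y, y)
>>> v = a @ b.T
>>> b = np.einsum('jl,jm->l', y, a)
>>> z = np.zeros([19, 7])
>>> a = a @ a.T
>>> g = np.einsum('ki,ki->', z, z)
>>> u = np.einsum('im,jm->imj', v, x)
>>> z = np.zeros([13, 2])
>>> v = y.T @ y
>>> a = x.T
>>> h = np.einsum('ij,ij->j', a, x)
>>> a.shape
(7, 7)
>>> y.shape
(17, 13)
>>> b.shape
(13,)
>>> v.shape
(13, 13)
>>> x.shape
(7, 7)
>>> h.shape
(7,)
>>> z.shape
(13, 2)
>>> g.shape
()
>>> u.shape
(17, 7, 7)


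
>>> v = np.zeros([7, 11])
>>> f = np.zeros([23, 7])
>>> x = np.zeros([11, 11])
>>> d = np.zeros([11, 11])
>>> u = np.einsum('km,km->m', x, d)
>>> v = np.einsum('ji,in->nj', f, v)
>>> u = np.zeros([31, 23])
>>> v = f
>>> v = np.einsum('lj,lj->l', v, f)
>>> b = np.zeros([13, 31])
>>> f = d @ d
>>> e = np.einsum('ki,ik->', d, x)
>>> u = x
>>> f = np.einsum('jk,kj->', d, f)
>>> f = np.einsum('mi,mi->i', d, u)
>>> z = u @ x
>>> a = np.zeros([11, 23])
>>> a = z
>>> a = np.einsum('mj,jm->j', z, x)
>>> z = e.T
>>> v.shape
(23,)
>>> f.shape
(11,)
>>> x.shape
(11, 11)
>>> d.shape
(11, 11)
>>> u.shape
(11, 11)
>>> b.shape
(13, 31)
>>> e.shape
()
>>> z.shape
()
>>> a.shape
(11,)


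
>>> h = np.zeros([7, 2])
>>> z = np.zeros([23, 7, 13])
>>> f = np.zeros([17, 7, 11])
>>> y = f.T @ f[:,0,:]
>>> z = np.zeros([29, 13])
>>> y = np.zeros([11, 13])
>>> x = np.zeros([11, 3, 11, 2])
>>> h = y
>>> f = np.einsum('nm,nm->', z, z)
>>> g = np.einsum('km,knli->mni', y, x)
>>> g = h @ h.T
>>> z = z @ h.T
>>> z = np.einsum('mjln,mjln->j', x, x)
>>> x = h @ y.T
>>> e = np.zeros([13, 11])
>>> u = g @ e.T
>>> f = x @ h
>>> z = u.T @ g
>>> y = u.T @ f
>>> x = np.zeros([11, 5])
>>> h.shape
(11, 13)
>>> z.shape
(13, 11)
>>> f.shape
(11, 13)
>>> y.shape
(13, 13)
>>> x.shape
(11, 5)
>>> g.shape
(11, 11)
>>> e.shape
(13, 11)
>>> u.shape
(11, 13)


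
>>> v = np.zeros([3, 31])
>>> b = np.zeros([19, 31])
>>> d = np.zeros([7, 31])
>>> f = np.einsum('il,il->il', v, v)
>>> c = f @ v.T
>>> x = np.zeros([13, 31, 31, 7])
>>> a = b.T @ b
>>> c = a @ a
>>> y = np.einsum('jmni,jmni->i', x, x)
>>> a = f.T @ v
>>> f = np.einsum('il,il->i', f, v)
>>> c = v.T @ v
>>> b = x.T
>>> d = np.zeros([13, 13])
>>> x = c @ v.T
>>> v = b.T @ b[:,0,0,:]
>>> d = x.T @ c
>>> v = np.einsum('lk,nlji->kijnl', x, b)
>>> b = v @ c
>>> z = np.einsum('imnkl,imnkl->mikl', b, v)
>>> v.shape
(3, 13, 31, 7, 31)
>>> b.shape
(3, 13, 31, 7, 31)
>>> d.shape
(3, 31)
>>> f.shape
(3,)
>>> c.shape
(31, 31)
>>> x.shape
(31, 3)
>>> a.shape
(31, 31)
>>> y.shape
(7,)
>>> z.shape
(13, 3, 7, 31)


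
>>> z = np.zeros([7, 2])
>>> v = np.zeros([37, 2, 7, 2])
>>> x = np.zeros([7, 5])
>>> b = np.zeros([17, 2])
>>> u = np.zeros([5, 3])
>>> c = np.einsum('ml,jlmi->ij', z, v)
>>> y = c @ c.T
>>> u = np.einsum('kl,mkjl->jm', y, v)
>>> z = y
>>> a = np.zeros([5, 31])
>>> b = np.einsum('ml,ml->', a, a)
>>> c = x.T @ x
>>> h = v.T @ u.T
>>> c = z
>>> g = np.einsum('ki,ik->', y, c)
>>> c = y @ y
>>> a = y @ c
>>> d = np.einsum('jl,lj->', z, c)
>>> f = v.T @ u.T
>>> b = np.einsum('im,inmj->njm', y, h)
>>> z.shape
(2, 2)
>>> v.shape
(37, 2, 7, 2)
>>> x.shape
(7, 5)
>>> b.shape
(7, 7, 2)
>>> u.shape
(7, 37)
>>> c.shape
(2, 2)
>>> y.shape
(2, 2)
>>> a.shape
(2, 2)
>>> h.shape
(2, 7, 2, 7)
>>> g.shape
()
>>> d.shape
()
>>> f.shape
(2, 7, 2, 7)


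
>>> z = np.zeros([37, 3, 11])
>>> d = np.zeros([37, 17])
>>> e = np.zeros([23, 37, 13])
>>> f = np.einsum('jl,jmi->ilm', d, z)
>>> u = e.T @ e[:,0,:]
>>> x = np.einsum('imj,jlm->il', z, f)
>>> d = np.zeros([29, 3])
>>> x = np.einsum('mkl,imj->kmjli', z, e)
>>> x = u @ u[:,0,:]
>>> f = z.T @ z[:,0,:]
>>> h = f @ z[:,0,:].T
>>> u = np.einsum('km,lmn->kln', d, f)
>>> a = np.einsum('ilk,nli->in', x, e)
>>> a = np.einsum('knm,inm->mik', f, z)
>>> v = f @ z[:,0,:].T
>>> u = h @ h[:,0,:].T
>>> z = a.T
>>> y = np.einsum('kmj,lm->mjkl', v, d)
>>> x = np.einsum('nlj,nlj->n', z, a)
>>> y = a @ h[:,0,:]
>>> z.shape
(11, 37, 11)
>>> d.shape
(29, 3)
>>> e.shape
(23, 37, 13)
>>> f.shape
(11, 3, 11)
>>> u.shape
(11, 3, 11)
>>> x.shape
(11,)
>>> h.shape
(11, 3, 37)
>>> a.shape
(11, 37, 11)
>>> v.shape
(11, 3, 37)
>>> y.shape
(11, 37, 37)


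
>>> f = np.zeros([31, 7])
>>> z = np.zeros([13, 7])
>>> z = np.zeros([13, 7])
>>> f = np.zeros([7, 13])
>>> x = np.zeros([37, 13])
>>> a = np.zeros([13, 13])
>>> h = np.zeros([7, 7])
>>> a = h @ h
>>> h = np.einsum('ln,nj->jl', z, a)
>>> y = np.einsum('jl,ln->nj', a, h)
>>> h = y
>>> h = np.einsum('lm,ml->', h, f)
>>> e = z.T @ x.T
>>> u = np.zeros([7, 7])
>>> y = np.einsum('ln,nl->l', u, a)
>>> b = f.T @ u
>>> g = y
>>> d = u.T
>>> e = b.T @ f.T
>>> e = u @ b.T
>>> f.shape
(7, 13)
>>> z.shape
(13, 7)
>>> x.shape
(37, 13)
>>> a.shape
(7, 7)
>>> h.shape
()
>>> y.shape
(7,)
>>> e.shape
(7, 13)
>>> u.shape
(7, 7)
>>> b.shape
(13, 7)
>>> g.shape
(7,)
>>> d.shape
(7, 7)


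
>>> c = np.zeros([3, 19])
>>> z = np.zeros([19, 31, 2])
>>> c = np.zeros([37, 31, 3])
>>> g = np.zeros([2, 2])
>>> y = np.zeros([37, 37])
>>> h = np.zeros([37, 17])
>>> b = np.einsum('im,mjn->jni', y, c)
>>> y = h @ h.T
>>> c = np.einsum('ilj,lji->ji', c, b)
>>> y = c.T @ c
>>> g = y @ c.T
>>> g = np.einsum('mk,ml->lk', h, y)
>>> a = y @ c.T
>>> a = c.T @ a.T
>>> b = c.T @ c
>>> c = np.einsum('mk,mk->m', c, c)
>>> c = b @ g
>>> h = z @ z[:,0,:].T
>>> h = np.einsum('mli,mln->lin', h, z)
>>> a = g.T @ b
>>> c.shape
(37, 17)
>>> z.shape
(19, 31, 2)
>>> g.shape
(37, 17)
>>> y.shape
(37, 37)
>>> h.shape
(31, 19, 2)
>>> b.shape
(37, 37)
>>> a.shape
(17, 37)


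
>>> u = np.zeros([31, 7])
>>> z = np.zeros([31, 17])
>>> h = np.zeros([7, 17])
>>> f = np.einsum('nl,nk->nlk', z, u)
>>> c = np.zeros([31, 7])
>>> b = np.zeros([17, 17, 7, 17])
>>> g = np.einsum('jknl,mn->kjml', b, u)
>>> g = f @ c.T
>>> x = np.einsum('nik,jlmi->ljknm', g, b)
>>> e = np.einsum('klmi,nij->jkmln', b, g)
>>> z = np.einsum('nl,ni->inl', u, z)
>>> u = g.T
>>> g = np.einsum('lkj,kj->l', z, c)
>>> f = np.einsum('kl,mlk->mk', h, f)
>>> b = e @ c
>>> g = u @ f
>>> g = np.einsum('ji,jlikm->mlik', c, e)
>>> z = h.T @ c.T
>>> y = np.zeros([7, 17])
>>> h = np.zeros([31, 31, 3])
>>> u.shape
(31, 17, 31)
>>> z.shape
(17, 31)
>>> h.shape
(31, 31, 3)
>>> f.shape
(31, 7)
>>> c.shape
(31, 7)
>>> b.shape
(31, 17, 7, 17, 7)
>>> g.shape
(31, 17, 7, 17)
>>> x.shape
(17, 17, 31, 31, 7)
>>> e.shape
(31, 17, 7, 17, 31)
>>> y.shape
(7, 17)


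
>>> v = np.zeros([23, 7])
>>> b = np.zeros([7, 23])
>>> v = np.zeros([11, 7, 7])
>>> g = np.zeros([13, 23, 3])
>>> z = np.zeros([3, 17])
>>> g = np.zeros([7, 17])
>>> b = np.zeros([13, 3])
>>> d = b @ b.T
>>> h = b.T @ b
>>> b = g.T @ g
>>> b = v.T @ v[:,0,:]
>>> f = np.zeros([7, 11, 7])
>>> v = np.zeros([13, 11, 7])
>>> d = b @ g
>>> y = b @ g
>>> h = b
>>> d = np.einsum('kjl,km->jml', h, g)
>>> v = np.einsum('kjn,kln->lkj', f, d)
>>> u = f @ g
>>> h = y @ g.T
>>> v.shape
(17, 7, 11)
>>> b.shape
(7, 7, 7)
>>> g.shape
(7, 17)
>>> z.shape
(3, 17)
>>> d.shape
(7, 17, 7)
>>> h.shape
(7, 7, 7)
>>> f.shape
(7, 11, 7)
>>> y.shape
(7, 7, 17)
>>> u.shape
(7, 11, 17)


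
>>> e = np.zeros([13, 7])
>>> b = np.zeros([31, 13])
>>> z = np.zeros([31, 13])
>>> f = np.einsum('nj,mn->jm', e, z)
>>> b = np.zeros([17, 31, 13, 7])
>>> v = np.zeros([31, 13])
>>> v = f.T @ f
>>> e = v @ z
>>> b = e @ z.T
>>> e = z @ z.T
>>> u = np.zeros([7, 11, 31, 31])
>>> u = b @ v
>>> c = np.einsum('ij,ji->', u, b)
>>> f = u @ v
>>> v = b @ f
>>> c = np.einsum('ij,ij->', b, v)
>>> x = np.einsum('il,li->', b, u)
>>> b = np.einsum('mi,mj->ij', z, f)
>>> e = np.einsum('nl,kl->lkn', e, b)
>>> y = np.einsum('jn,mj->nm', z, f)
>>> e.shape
(31, 13, 31)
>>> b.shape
(13, 31)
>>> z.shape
(31, 13)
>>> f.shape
(31, 31)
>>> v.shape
(31, 31)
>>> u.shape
(31, 31)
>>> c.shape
()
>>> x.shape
()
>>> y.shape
(13, 31)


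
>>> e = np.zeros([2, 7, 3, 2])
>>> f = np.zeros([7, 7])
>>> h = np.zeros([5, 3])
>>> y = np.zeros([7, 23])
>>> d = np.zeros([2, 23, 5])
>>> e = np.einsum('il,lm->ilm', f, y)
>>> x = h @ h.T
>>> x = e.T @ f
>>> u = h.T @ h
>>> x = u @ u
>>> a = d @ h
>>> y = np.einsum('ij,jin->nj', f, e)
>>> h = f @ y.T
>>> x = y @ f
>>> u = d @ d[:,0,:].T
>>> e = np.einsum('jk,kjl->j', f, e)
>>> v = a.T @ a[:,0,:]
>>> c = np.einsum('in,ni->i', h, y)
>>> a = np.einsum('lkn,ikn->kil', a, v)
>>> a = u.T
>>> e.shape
(7,)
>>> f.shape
(7, 7)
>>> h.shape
(7, 23)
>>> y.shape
(23, 7)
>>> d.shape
(2, 23, 5)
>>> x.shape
(23, 7)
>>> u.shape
(2, 23, 2)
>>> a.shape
(2, 23, 2)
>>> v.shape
(3, 23, 3)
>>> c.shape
(7,)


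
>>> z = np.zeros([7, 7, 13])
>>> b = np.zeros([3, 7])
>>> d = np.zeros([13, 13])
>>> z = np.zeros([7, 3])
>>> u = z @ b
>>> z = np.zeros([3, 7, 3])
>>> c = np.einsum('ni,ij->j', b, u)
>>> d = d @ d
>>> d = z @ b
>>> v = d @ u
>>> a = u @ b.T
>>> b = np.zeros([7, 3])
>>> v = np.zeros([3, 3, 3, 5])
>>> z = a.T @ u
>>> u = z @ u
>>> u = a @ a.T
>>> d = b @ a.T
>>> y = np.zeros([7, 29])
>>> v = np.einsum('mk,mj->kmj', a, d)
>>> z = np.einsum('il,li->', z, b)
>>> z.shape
()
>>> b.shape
(7, 3)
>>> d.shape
(7, 7)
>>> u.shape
(7, 7)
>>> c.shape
(7,)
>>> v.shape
(3, 7, 7)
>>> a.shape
(7, 3)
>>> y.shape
(7, 29)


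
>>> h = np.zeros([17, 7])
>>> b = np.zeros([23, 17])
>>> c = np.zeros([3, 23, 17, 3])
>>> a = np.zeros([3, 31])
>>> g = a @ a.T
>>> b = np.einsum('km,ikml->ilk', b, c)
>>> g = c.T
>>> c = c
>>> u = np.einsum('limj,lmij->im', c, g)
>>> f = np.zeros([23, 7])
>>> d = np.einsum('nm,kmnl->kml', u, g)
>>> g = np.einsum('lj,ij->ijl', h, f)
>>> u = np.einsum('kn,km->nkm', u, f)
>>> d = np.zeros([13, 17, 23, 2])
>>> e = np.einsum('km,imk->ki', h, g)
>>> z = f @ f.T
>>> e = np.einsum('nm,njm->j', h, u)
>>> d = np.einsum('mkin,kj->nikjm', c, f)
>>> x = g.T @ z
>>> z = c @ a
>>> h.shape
(17, 7)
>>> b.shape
(3, 3, 23)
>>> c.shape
(3, 23, 17, 3)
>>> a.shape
(3, 31)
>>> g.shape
(23, 7, 17)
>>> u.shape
(17, 23, 7)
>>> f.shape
(23, 7)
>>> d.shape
(3, 17, 23, 7, 3)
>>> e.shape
(23,)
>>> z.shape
(3, 23, 17, 31)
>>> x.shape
(17, 7, 23)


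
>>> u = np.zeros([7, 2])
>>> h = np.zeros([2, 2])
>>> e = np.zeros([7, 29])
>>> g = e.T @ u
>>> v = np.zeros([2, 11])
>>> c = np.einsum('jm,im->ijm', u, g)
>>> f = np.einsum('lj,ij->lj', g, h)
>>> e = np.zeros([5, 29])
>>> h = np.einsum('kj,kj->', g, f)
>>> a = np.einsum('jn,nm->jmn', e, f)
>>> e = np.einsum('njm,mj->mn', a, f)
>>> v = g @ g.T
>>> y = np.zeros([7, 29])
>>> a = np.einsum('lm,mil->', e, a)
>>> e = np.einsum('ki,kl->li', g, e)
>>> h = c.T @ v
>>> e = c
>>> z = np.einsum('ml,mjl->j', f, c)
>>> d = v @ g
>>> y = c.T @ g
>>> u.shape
(7, 2)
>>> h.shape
(2, 7, 29)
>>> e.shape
(29, 7, 2)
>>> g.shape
(29, 2)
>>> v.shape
(29, 29)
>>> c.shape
(29, 7, 2)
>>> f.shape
(29, 2)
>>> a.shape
()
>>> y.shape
(2, 7, 2)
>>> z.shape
(7,)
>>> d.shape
(29, 2)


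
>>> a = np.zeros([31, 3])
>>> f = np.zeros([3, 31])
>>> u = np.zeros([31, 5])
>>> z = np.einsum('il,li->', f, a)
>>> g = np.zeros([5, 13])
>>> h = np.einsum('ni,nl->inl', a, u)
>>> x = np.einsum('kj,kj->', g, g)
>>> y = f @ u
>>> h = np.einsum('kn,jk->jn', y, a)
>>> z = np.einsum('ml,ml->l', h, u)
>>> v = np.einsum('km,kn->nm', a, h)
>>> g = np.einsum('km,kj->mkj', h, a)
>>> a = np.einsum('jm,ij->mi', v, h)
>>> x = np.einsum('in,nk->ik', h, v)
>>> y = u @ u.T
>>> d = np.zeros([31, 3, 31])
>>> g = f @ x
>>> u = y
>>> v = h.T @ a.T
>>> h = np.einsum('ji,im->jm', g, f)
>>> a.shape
(3, 31)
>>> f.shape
(3, 31)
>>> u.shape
(31, 31)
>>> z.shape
(5,)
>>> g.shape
(3, 3)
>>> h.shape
(3, 31)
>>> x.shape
(31, 3)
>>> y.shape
(31, 31)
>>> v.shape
(5, 3)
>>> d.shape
(31, 3, 31)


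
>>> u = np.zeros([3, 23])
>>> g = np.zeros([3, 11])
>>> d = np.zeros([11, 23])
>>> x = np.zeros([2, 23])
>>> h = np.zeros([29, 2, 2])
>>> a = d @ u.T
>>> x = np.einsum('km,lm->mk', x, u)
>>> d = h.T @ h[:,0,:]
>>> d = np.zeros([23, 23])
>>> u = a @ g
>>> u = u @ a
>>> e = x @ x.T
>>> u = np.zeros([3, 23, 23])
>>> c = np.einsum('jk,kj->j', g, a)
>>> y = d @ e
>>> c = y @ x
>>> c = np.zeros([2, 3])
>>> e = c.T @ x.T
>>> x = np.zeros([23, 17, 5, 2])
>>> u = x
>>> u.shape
(23, 17, 5, 2)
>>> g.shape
(3, 11)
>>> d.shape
(23, 23)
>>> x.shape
(23, 17, 5, 2)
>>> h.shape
(29, 2, 2)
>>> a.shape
(11, 3)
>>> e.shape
(3, 23)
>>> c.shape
(2, 3)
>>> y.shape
(23, 23)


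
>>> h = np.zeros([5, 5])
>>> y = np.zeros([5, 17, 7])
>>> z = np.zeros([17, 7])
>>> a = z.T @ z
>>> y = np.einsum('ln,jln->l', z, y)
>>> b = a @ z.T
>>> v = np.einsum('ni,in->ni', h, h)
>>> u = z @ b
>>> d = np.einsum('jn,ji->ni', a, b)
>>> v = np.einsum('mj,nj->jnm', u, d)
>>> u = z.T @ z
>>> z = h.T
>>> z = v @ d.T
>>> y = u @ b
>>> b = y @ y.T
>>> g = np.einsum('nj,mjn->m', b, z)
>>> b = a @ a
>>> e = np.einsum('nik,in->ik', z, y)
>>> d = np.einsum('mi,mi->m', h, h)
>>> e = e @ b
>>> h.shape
(5, 5)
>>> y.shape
(7, 17)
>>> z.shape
(17, 7, 7)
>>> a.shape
(7, 7)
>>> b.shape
(7, 7)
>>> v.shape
(17, 7, 17)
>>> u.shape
(7, 7)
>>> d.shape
(5,)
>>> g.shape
(17,)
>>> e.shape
(7, 7)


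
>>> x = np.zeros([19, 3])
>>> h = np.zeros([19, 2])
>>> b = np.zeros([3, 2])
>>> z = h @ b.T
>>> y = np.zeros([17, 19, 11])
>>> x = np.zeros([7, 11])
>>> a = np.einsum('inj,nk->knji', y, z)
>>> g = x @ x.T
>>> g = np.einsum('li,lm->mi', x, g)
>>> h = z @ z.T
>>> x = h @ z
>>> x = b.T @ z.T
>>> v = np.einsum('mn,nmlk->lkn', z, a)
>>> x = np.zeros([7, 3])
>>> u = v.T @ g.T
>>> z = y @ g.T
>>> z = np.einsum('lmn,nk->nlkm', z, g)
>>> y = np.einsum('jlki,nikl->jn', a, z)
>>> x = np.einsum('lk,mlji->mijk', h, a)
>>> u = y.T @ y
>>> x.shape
(3, 17, 11, 19)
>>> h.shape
(19, 19)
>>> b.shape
(3, 2)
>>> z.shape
(7, 17, 11, 19)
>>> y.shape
(3, 7)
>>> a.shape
(3, 19, 11, 17)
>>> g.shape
(7, 11)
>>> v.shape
(11, 17, 3)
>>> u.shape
(7, 7)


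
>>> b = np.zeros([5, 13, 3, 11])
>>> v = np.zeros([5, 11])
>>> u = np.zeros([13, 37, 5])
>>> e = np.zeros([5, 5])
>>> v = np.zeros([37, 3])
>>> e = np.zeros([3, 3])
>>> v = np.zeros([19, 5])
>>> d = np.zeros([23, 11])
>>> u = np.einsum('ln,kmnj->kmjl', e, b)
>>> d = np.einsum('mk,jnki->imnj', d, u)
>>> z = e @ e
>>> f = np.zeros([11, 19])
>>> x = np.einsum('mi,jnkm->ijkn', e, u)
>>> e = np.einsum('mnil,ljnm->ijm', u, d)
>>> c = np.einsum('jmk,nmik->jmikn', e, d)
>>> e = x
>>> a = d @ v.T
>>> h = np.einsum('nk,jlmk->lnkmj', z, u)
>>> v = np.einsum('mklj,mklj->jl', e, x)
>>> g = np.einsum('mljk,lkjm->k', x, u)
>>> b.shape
(5, 13, 3, 11)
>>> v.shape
(13, 11)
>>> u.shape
(5, 13, 11, 3)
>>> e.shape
(3, 5, 11, 13)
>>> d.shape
(3, 23, 13, 5)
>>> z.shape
(3, 3)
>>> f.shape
(11, 19)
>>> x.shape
(3, 5, 11, 13)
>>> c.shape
(11, 23, 13, 5, 3)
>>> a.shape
(3, 23, 13, 19)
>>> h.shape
(13, 3, 3, 11, 5)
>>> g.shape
(13,)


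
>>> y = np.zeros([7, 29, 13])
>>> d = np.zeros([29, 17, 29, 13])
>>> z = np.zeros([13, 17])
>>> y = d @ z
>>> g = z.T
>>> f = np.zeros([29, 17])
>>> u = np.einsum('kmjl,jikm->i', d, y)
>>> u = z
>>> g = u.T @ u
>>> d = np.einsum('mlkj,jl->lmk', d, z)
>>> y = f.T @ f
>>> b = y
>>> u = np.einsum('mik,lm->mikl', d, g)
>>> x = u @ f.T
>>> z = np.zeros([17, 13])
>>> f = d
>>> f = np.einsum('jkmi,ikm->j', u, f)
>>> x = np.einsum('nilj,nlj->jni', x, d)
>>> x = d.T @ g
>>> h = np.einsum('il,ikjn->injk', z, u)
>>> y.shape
(17, 17)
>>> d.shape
(17, 29, 29)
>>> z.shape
(17, 13)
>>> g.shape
(17, 17)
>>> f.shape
(17,)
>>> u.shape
(17, 29, 29, 17)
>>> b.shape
(17, 17)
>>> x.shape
(29, 29, 17)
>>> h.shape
(17, 17, 29, 29)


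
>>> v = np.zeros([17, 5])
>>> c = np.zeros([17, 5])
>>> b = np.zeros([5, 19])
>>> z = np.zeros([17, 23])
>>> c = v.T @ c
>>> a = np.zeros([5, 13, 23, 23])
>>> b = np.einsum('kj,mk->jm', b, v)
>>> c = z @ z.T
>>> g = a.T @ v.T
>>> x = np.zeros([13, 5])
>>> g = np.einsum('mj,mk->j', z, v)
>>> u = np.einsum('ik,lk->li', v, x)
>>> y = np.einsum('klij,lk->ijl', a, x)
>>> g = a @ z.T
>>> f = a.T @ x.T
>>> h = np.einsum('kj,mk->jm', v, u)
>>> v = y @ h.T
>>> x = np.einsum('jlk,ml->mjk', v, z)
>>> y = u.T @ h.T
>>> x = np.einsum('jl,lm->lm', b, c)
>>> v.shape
(23, 23, 5)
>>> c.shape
(17, 17)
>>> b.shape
(19, 17)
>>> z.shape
(17, 23)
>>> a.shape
(5, 13, 23, 23)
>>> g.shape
(5, 13, 23, 17)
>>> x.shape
(17, 17)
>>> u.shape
(13, 17)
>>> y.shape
(17, 5)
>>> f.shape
(23, 23, 13, 13)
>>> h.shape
(5, 13)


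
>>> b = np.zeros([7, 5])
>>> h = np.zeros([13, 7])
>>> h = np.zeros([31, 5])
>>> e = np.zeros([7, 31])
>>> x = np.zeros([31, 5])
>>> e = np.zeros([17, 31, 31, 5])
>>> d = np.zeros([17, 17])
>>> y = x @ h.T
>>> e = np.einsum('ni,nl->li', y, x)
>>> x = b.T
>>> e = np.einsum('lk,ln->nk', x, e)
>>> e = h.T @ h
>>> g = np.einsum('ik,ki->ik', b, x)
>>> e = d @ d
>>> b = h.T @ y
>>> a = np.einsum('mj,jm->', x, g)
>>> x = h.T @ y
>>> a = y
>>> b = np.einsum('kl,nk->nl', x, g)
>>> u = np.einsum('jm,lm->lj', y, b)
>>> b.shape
(7, 31)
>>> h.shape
(31, 5)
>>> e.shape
(17, 17)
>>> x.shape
(5, 31)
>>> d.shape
(17, 17)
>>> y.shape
(31, 31)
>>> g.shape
(7, 5)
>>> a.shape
(31, 31)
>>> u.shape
(7, 31)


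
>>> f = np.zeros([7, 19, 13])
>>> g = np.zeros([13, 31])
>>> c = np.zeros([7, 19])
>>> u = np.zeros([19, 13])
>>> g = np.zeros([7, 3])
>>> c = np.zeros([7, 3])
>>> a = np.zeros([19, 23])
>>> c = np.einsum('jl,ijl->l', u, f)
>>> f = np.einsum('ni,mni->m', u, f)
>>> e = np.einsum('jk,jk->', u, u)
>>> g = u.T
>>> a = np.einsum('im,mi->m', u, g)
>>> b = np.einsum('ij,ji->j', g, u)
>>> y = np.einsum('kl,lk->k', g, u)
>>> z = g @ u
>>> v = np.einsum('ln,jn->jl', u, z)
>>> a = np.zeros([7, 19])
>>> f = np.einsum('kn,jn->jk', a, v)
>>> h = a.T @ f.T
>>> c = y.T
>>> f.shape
(13, 7)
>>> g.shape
(13, 19)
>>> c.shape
(13,)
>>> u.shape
(19, 13)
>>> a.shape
(7, 19)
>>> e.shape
()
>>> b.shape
(19,)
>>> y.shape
(13,)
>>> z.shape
(13, 13)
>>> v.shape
(13, 19)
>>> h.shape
(19, 13)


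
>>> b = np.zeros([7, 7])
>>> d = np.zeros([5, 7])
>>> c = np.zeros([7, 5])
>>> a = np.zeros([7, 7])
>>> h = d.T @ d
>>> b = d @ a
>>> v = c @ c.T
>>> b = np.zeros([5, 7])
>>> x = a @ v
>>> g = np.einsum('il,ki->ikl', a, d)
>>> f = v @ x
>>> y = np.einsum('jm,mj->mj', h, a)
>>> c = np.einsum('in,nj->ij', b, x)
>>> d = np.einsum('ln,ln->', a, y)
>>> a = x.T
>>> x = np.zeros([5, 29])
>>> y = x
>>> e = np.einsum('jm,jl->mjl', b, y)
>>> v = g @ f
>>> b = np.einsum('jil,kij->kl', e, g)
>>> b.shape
(7, 29)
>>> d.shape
()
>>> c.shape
(5, 7)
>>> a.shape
(7, 7)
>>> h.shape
(7, 7)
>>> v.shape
(7, 5, 7)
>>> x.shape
(5, 29)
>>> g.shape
(7, 5, 7)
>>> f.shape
(7, 7)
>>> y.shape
(5, 29)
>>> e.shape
(7, 5, 29)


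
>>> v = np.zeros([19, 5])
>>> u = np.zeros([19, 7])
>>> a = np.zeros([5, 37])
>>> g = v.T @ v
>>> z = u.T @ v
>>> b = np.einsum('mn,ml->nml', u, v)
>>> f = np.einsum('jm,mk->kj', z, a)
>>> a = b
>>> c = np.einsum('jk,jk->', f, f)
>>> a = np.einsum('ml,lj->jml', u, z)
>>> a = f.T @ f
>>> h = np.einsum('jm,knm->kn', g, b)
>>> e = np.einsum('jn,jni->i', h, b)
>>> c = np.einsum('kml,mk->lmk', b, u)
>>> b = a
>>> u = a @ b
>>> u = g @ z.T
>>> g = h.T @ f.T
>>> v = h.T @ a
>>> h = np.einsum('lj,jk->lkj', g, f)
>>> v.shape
(19, 7)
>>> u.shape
(5, 7)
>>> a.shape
(7, 7)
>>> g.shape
(19, 37)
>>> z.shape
(7, 5)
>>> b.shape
(7, 7)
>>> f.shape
(37, 7)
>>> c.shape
(5, 19, 7)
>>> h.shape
(19, 7, 37)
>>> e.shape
(5,)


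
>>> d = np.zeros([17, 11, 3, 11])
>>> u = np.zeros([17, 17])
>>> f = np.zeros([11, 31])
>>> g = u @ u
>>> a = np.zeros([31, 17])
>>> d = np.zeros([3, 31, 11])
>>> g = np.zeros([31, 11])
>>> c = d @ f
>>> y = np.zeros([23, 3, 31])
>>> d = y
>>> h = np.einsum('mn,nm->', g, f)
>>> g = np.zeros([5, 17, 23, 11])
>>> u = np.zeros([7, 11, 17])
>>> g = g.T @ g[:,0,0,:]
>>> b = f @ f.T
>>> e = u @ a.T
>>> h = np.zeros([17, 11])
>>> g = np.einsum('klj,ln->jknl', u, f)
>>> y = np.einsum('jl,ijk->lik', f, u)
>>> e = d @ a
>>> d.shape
(23, 3, 31)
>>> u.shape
(7, 11, 17)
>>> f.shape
(11, 31)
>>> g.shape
(17, 7, 31, 11)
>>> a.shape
(31, 17)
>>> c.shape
(3, 31, 31)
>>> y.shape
(31, 7, 17)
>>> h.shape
(17, 11)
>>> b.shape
(11, 11)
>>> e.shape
(23, 3, 17)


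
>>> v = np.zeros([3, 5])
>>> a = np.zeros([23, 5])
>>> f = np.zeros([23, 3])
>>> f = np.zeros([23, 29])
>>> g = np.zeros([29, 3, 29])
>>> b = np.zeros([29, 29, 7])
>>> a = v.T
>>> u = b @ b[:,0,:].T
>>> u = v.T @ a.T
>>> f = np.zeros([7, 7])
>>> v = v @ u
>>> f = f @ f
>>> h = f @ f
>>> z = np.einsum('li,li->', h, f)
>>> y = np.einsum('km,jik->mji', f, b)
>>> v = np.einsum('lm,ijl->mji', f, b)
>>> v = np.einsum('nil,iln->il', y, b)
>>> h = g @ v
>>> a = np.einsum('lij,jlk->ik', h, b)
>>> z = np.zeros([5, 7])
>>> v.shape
(29, 29)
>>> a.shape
(3, 7)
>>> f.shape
(7, 7)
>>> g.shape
(29, 3, 29)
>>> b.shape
(29, 29, 7)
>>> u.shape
(5, 5)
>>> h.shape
(29, 3, 29)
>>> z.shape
(5, 7)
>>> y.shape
(7, 29, 29)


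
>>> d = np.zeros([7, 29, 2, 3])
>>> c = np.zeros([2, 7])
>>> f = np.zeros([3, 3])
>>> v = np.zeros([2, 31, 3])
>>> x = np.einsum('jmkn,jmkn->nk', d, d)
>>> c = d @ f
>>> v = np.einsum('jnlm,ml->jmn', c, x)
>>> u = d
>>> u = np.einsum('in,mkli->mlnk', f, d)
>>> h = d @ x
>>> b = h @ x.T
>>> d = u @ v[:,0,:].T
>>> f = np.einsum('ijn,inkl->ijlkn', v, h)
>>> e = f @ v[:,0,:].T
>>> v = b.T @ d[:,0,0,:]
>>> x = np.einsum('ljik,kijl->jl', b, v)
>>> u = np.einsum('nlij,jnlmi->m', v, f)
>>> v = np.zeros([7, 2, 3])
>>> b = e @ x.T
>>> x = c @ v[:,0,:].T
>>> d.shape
(7, 2, 3, 7)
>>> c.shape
(7, 29, 2, 3)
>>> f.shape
(7, 3, 2, 2, 29)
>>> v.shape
(7, 2, 3)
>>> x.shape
(7, 29, 2, 7)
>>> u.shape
(2,)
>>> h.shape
(7, 29, 2, 2)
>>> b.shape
(7, 3, 2, 2, 29)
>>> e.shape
(7, 3, 2, 2, 7)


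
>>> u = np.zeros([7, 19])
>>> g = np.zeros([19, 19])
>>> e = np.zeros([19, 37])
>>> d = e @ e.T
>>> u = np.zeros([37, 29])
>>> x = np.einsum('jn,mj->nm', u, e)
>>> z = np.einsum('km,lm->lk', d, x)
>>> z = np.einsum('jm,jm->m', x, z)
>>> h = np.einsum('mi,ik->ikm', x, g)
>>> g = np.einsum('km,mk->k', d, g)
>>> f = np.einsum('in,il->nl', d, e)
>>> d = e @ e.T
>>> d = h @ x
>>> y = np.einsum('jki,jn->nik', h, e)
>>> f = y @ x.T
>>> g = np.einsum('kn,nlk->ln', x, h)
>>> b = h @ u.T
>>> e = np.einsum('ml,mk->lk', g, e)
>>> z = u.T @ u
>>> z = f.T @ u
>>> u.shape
(37, 29)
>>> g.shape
(19, 19)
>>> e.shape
(19, 37)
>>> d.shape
(19, 19, 19)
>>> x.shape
(29, 19)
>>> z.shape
(29, 29, 29)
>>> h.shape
(19, 19, 29)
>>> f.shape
(37, 29, 29)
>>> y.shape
(37, 29, 19)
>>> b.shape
(19, 19, 37)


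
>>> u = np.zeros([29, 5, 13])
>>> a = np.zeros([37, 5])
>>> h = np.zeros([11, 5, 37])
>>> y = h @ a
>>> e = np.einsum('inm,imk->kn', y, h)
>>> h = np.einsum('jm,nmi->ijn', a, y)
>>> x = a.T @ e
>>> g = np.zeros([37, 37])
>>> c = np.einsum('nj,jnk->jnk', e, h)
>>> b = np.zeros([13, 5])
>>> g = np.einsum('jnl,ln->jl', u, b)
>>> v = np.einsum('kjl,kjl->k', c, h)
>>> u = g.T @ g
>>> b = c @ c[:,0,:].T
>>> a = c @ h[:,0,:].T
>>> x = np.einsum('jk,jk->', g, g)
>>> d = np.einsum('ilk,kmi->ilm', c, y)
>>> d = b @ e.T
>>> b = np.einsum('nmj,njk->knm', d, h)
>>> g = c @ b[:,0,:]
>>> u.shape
(13, 13)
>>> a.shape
(5, 37, 5)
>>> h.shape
(5, 37, 11)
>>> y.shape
(11, 5, 5)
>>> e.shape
(37, 5)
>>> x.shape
()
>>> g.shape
(5, 37, 37)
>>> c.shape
(5, 37, 11)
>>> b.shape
(11, 5, 37)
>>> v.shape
(5,)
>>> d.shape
(5, 37, 37)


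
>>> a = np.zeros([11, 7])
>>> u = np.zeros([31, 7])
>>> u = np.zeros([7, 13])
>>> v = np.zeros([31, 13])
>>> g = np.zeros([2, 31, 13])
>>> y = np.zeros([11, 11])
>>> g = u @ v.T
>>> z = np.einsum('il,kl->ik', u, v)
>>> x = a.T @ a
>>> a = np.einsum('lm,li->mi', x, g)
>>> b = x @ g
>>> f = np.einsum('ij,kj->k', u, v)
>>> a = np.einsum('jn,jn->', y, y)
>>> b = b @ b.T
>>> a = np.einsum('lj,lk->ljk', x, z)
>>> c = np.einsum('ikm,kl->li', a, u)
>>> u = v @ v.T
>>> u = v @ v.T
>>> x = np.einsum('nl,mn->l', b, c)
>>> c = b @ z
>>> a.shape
(7, 7, 31)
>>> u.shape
(31, 31)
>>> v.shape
(31, 13)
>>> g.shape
(7, 31)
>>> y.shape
(11, 11)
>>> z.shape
(7, 31)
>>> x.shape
(7,)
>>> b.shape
(7, 7)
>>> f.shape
(31,)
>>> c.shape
(7, 31)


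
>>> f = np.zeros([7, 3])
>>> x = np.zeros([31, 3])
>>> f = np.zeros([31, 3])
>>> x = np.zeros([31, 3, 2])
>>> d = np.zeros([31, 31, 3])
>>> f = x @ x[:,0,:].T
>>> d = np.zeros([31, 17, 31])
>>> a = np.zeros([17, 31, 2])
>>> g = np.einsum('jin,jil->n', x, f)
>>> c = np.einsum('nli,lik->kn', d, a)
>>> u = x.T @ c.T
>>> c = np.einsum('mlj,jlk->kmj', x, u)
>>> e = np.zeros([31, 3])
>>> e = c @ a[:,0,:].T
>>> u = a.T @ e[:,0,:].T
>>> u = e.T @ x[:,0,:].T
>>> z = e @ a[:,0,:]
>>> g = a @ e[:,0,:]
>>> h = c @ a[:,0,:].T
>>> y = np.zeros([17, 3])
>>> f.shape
(31, 3, 31)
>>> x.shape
(31, 3, 2)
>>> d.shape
(31, 17, 31)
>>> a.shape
(17, 31, 2)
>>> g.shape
(17, 31, 17)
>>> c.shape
(2, 31, 2)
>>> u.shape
(17, 31, 31)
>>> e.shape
(2, 31, 17)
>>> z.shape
(2, 31, 2)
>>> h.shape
(2, 31, 17)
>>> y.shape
(17, 3)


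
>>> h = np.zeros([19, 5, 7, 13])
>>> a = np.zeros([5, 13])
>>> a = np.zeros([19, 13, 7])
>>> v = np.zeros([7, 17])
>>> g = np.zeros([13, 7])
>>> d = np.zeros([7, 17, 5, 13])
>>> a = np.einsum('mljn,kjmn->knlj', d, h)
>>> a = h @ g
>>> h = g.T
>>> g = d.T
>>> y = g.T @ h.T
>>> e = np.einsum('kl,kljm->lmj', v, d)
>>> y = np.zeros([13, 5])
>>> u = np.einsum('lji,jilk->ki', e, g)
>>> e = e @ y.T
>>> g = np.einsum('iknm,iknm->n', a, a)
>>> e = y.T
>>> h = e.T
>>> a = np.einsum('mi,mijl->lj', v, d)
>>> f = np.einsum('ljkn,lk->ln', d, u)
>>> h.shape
(13, 5)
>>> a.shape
(13, 5)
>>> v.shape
(7, 17)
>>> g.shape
(7,)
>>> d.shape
(7, 17, 5, 13)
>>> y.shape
(13, 5)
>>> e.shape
(5, 13)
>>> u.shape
(7, 5)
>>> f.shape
(7, 13)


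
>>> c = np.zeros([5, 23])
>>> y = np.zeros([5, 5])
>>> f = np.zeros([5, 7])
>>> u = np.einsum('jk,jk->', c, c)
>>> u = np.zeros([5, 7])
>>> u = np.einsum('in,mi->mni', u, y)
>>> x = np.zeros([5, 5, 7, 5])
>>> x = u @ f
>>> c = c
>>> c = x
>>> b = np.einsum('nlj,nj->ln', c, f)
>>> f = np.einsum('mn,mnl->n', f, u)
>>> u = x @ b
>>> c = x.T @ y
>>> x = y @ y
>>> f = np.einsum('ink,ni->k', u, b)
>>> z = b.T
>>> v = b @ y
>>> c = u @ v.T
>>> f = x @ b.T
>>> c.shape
(5, 7, 7)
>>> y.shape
(5, 5)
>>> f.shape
(5, 7)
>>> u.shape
(5, 7, 5)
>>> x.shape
(5, 5)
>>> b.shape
(7, 5)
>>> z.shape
(5, 7)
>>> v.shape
(7, 5)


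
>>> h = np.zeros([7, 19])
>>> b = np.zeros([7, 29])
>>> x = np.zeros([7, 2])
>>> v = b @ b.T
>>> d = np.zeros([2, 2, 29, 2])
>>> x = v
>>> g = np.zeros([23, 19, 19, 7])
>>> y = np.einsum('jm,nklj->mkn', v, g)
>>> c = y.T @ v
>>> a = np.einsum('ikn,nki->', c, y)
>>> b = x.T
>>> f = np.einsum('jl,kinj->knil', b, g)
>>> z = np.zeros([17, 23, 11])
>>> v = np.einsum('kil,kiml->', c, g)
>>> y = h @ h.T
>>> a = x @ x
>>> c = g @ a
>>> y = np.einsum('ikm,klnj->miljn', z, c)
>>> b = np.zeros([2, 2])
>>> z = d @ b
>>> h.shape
(7, 19)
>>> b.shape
(2, 2)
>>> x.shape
(7, 7)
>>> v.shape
()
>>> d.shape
(2, 2, 29, 2)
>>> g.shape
(23, 19, 19, 7)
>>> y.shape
(11, 17, 19, 7, 19)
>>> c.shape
(23, 19, 19, 7)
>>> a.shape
(7, 7)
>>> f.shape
(23, 19, 19, 7)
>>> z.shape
(2, 2, 29, 2)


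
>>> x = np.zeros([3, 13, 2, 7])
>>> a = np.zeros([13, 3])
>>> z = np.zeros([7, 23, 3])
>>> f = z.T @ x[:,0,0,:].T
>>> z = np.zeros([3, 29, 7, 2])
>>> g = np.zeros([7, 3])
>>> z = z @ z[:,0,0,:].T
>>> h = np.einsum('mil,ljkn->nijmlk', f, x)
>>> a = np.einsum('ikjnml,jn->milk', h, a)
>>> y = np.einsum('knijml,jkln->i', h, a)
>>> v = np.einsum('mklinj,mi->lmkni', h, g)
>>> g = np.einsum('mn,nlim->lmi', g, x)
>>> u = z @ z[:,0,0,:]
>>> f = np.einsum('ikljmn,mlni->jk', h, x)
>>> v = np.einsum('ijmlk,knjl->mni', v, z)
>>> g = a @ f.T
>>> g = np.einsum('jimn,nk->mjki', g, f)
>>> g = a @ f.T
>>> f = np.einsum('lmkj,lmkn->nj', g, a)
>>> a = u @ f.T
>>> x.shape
(3, 13, 2, 7)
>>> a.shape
(3, 29, 7, 23)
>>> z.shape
(3, 29, 7, 3)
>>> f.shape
(23, 3)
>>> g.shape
(3, 7, 2, 3)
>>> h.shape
(7, 23, 13, 3, 3, 2)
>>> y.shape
(13,)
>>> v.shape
(23, 29, 13)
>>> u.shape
(3, 29, 7, 3)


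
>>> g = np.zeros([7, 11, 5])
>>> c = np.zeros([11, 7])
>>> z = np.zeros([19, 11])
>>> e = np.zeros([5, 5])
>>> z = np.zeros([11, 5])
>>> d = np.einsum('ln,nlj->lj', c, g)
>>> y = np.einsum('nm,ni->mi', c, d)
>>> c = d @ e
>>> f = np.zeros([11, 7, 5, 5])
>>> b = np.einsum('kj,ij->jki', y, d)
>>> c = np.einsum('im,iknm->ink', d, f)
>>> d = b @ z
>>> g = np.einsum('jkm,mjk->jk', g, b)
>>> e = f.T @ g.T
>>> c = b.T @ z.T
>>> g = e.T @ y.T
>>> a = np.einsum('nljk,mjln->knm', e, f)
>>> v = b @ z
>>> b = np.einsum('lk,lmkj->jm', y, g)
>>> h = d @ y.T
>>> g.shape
(7, 7, 5, 7)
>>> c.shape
(11, 7, 11)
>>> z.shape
(11, 5)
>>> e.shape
(5, 5, 7, 7)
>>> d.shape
(5, 7, 5)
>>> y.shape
(7, 5)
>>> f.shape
(11, 7, 5, 5)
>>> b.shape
(7, 7)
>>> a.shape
(7, 5, 11)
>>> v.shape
(5, 7, 5)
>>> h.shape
(5, 7, 7)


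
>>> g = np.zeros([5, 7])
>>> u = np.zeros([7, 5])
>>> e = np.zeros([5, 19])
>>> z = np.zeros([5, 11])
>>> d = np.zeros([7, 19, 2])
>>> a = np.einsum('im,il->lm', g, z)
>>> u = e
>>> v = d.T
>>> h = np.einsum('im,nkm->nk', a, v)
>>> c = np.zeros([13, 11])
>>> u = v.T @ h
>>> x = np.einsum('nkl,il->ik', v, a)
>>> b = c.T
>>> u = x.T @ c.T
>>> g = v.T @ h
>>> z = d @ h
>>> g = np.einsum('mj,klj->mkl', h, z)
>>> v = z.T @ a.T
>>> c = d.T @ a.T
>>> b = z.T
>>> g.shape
(2, 7, 19)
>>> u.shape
(19, 13)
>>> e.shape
(5, 19)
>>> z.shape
(7, 19, 19)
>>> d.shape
(7, 19, 2)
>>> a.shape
(11, 7)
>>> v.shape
(19, 19, 11)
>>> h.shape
(2, 19)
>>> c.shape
(2, 19, 11)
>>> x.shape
(11, 19)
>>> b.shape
(19, 19, 7)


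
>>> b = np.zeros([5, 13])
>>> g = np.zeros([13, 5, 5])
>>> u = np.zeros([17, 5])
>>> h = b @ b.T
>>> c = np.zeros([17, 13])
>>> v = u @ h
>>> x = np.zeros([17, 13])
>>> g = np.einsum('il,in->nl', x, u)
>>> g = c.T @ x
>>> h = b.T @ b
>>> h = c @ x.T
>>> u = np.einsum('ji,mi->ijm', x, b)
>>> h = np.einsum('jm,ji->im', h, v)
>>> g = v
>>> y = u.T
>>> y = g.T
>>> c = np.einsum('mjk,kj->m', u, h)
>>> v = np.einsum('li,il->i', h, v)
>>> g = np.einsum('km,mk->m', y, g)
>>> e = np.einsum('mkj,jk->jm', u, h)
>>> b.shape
(5, 13)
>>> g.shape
(17,)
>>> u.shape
(13, 17, 5)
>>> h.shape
(5, 17)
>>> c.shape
(13,)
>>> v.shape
(17,)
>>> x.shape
(17, 13)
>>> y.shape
(5, 17)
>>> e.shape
(5, 13)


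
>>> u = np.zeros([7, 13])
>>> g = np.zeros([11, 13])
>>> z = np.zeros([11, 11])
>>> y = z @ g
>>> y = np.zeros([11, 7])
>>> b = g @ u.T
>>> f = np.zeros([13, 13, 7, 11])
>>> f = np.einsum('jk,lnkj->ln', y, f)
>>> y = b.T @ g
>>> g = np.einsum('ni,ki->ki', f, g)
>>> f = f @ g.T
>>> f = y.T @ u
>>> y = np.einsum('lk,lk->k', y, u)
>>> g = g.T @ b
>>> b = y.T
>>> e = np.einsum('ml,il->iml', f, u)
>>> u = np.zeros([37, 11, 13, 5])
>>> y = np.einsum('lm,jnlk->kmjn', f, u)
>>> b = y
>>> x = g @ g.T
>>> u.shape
(37, 11, 13, 5)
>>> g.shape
(13, 7)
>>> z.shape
(11, 11)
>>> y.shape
(5, 13, 37, 11)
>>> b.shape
(5, 13, 37, 11)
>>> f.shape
(13, 13)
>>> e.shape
(7, 13, 13)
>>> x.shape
(13, 13)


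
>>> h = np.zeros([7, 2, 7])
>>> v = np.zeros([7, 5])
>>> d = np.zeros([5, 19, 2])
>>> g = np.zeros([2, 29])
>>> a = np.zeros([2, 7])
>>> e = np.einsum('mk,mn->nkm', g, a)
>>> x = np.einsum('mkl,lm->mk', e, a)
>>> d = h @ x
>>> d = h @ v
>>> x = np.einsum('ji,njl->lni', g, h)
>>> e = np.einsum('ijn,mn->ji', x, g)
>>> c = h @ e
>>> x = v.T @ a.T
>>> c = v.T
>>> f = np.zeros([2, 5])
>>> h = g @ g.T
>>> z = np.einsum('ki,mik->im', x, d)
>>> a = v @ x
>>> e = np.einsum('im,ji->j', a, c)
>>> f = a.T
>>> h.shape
(2, 2)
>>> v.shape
(7, 5)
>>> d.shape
(7, 2, 5)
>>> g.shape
(2, 29)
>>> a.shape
(7, 2)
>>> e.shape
(5,)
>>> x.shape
(5, 2)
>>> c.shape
(5, 7)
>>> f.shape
(2, 7)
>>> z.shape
(2, 7)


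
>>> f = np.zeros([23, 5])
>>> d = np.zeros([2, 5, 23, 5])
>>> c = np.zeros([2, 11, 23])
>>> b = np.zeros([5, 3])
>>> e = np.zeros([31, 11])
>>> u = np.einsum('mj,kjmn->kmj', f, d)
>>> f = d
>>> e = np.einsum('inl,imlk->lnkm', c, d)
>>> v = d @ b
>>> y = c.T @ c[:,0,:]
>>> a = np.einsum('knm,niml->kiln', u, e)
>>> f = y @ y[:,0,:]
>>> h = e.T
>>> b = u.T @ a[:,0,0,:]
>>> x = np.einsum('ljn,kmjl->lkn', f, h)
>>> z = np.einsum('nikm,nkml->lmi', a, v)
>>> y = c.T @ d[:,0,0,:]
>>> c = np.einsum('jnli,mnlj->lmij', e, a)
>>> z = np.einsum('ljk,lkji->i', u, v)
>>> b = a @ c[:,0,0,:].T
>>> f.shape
(23, 11, 23)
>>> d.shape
(2, 5, 23, 5)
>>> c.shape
(5, 2, 5, 23)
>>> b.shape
(2, 11, 5, 5)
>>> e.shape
(23, 11, 5, 5)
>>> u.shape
(2, 23, 5)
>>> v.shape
(2, 5, 23, 3)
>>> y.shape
(23, 11, 5)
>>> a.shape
(2, 11, 5, 23)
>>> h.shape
(5, 5, 11, 23)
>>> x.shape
(23, 5, 23)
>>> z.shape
(3,)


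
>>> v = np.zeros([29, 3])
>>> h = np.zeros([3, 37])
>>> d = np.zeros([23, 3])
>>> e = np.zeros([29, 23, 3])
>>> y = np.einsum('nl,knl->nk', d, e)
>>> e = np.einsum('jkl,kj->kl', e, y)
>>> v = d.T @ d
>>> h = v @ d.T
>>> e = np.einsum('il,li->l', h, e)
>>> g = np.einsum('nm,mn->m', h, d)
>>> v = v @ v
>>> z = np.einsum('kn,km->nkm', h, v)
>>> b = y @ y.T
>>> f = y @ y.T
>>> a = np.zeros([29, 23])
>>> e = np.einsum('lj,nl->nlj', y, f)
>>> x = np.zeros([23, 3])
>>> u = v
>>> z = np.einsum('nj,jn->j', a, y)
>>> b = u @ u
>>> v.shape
(3, 3)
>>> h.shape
(3, 23)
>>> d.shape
(23, 3)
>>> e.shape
(23, 23, 29)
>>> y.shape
(23, 29)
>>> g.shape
(23,)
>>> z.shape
(23,)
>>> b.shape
(3, 3)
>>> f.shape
(23, 23)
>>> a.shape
(29, 23)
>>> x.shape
(23, 3)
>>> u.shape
(3, 3)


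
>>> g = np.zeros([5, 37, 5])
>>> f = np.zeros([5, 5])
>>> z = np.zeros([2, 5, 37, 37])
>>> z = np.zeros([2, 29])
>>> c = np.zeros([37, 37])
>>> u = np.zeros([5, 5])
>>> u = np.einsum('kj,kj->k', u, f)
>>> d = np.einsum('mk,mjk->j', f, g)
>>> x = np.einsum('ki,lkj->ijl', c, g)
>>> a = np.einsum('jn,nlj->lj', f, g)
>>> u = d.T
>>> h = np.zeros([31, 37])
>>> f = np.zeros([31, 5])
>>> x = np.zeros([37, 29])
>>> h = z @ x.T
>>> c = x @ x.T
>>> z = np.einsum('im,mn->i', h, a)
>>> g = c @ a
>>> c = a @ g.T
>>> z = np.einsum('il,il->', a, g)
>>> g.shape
(37, 5)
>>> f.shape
(31, 5)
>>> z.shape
()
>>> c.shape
(37, 37)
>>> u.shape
(37,)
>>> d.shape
(37,)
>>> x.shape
(37, 29)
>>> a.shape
(37, 5)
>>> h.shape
(2, 37)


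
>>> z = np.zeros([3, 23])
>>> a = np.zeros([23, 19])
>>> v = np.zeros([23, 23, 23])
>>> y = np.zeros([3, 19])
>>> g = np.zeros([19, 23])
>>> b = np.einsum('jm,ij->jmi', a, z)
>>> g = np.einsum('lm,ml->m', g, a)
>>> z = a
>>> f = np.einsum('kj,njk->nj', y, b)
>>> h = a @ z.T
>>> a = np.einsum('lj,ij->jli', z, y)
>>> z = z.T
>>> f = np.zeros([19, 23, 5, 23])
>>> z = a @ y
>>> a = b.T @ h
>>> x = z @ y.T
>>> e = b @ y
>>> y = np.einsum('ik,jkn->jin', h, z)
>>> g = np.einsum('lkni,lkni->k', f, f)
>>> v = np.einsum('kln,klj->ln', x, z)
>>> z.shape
(19, 23, 19)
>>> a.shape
(3, 19, 23)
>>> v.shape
(23, 3)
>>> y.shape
(19, 23, 19)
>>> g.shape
(23,)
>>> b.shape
(23, 19, 3)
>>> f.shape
(19, 23, 5, 23)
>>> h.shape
(23, 23)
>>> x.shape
(19, 23, 3)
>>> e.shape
(23, 19, 19)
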